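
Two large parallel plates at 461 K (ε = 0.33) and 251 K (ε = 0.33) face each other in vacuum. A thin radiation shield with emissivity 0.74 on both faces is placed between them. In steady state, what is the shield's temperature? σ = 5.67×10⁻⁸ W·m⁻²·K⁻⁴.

T_s ≈ 396 K

In steady state the net flux on the hot side equals that on the cold side.
σ(T₁⁴−T_s⁴)/D₁ = σ(T_s⁴−T₂⁴)/D₂, with D₁ = 1/ε₁+1/ε_s−1 = 3.382, D₂ = 1/ε_s+1/ε₂−1 = 3.382.
Solve for T_s⁴: T_s⁴ = (D₂·T₁⁴ + D₁·T₂⁴)/(D₁+D₂) = 2.457×10¹⁰ K⁴.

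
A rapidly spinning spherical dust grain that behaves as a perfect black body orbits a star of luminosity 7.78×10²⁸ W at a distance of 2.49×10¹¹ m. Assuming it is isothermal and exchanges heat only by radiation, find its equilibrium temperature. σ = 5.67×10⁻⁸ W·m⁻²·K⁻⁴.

T ≈ 815 K

First find the stellar flux at distance d: S = L/(4πd²) = 7.78×10²⁸/(4π·(2.49×10¹¹)²) = 99860 W/m².
For an isothermal sphere, absorbed (1−a)S·πr² = emitted σ·4πr²·T⁴, so T⁴ = (1−a)S/(4σ).
T⁴ = 1.00·99860/(4·5.67×10⁻⁸) = 4.403×10¹¹ K⁴.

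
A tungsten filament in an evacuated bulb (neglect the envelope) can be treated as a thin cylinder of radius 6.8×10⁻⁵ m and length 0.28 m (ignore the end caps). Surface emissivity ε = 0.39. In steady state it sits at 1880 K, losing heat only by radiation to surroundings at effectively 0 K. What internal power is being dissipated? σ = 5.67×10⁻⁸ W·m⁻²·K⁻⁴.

Steady state: P = εσA T⁴.
A = 2πrL = 1.196×10⁻⁴ m²; T⁴ = (1880)⁴ = 1.249×10¹³ K⁴.
P = 0.39 × 5.67×10⁻⁸ × 1.196×10⁻⁴ × 1.249×10¹³.

P ≈ 33.0 W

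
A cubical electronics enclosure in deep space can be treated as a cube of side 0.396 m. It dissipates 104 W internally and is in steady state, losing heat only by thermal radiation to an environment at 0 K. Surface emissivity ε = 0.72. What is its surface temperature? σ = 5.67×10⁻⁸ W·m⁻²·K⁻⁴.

T ≈ 228 K

Steady state: internal power = radiated power, P = εσA T⁴.
Radiating area A = 6L² = 0.9409 m².
T⁴ = P/(εσA) = 104/(0.72·5.67×10⁻⁸·0.9409) = 2.708×10⁹ K⁴.
T = (2.708×10⁹)^(1/4).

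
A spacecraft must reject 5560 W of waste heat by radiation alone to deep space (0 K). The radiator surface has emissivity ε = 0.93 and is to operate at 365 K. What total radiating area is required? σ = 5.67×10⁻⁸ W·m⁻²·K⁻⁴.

A ≈ 5.94 m²

P = εσA T⁴ ⇒ A = P/(εσT⁴).
T⁴ = 1.775×10¹⁰ K⁴.
A = 5560/(0.93 × 5.67×10⁻⁸ × 1.775×10¹⁰).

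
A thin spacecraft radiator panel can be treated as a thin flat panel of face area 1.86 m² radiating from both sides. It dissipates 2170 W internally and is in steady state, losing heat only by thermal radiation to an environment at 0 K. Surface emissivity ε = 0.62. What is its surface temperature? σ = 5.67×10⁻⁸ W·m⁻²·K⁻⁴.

T ≈ 359 K

Steady state: internal power = radiated power, P = εσA T⁴.
Radiating area A = 2·1.86 = 3.720 m².
T⁴ = P/(εσA) = 2170/(0.62·5.67×10⁻⁸·3.720) = 1.659×10¹⁰ K⁴.
T = (1.659×10¹⁰)^(1/4).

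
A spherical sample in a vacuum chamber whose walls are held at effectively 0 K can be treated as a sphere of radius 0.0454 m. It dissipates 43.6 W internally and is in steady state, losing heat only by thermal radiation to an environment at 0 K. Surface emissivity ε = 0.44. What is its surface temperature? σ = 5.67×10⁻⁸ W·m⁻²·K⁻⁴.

Steady state: internal power = radiated power, P = εσA T⁴.
Radiating area A = 4πr² = 0.02590 m².
T⁴ = P/(εσA) = 43.6/(0.44·5.67×10⁻⁸·0.02590) = 6.747×10¹⁰ K⁴.
T = (6.747×10¹⁰)^(1/4).

T ≈ 510 K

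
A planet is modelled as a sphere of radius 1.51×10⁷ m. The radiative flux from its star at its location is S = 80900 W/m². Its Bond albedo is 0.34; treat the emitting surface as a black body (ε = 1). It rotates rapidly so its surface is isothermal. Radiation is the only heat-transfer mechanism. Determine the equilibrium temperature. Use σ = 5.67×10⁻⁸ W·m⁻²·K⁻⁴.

At equilibrium, absorbed power = emitted power.
Absorbing cross-section = πr² = 7.163×10¹⁴ m²; emitting surface = 4πr² = 2.865×10¹⁵ m² (ratio 4).
(1−a)S·A_cross = εσ·A_surf·T⁴  ⇒  T⁴ = (1−a)S/(4σ).
T⁴ = 0.660·80900/(4·5.67×10⁻⁸) = 2.354×10¹¹ K⁴.
T = (2.354×10¹¹)^(1/4).

T ≈ 697 K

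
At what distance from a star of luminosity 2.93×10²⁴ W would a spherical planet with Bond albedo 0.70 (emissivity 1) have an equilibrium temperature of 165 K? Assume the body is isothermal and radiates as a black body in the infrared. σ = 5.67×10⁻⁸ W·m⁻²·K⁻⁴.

d ≈ 2.04×10¹⁰ m

For an isothermal black-emitting sphere, (1−a)S·πr² = σ·4πr²·T⁴ ⇒ S = 4σT⁴/(1−a).
S = 4·5.67×10⁻⁸·(165)⁴/0.300 = 560.3 W/m².
Flux falls as S = L/(4πd²), so d = √(L/(4πS)) = √(2.93×10²⁴/(4π·560.3)).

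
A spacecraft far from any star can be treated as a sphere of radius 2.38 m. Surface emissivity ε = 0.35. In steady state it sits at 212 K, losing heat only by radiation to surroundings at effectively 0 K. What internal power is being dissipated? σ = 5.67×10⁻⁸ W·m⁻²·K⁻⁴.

Steady state: P = εσA T⁴.
A = 4πr² = 71.18 m²; T⁴ = (212)⁴ = 2.020×10⁹ K⁴.
P = 0.35 × 5.67×10⁻⁸ × 71.18 × 2.020×10⁹.

P ≈ 2850 W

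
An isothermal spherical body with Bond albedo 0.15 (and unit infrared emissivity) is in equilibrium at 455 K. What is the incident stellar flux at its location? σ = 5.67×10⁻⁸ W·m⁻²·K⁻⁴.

(1−a)S·πr² = σ·4πr²·T⁴ ⇒ S = 4σT⁴/(1−a).
S = 4·5.67×10⁻⁸·4.286×10¹⁰/0.850.

S ≈ 11400 W/m²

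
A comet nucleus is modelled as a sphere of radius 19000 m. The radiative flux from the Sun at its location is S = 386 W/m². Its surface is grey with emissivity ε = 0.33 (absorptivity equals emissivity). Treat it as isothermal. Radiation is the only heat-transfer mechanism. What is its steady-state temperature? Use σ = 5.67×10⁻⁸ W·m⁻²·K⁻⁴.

T ≈ 203 K

At equilibrium, absorbed power = emitted power.
Absorbing cross-section = πr² = 1.134×10⁹ m²; emitting surface = 4πr² = 4.536×10⁹ m² (ratio 4).
εS·A_cross = εσ·A_surf·T⁴  ⇒  T⁴ = S/(4σ)   (ε cancels).
T⁴ = 386/(4·5.67×10⁻⁸) = 1.702×10⁹ K⁴.
T = (1.702×10⁹)^(1/4).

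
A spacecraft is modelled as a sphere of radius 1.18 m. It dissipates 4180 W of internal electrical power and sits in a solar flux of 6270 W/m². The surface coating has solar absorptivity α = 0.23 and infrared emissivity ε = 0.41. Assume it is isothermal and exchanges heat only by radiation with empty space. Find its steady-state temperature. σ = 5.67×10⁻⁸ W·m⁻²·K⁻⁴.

T ≈ 401 K

At steady state, absorbed solar power + internal power = radiated power.
Absorbed: α·S·A_cross = 0.23·6270·4.374 = 6308 W (cross-section πr²).
Total input = 6308 + 4180 = 10490 W.
Radiated: εσ·A_surf·T⁴ with A_surf = 4πr² = 17.50 m².
T⁴ = 10490/(0.41·5.67×10⁻⁸·17.50) = 2.578×10¹⁰ K⁴.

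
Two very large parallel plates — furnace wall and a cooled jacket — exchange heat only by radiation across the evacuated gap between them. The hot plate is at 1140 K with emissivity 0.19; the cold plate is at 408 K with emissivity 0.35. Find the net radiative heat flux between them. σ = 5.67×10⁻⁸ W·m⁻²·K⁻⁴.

q ≈ 13200 W/m²

For two infinite grey parallel plates, q = σ(T₁⁴ − T₂⁴)/(1/ε₁ + 1/ε₂ − 1).
T₁⁴ − T₂⁴ = 1.689×10¹² − 2.771×10¹⁰ = 1.661×10¹² K⁴.
1/ε₁ + 1/ε₂ − 1 = 5.263 + 2.857 − 1 = 7.120.
q = 5.67×10⁻⁸ × 1.661×10¹² / 7.120.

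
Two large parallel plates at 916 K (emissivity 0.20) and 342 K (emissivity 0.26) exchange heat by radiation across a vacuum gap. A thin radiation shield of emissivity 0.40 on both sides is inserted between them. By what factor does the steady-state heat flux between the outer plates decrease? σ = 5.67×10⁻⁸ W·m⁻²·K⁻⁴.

Without shield: q₀ = σΔ(T⁴)/(1/ε₁+1/ε₂−1) with denominator 7.846.
With shield the two gaps are in series; the resistances add: (1/ε₁+1/ε_s−1)+(1/ε_s+1/ε₂−1) = 6.500+5.346 = 11.85.
Heat-flux ratio q₀/q = 11.85/7.846.

factor ≈ 1.51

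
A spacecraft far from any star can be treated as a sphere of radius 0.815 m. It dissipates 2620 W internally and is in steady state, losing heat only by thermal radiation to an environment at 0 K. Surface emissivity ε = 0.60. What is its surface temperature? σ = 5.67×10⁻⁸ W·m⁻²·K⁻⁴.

Steady state: internal power = radiated power, P = εσA T⁴.
Radiating area A = 4πr² = 8.347 m².
T⁴ = P/(εσA) = 2620/(0.60·5.67×10⁻⁸·8.347) = 9.227×10⁹ K⁴.
T = (9.227×10⁹)^(1/4).

T ≈ 310 K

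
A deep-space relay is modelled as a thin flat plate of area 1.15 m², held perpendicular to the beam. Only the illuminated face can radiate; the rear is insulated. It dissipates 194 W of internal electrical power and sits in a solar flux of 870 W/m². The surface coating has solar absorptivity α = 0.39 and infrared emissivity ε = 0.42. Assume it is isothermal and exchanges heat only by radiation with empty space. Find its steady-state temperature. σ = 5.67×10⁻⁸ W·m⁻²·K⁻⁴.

T ≈ 382 K

At steady state, absorbed solar power + internal power = radiated power.
Absorbed: α·S·A_cross = 0.39·870·1.150 = 390.2 W (cross-section A).
Total input = 390.2 + 194 = 584.2 W.
Radiated: εσ·A_surf·T⁴ with A_surf = A = 1.150 m².
T⁴ = 584.2/(0.42·5.67×10⁻⁸·1.150) = 2.133×10¹⁰ K⁴.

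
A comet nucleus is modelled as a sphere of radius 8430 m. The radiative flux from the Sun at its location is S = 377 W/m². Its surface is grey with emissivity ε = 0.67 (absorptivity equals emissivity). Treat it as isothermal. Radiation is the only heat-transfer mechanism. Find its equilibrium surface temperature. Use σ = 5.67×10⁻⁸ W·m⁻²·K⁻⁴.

At equilibrium, absorbed power = emitted power.
Absorbing cross-section = πr² = 2.233×10⁸ m²; emitting surface = 4πr² = 8.930×10⁸ m² (ratio 4).
εS·A_cross = εσ·A_surf·T⁴  ⇒  T⁴ = S/(4σ)   (ε cancels).
T⁴ = 377/(4·5.67×10⁻⁸) = 1.662×10⁹ K⁴.
T = (1.662×10⁹)^(1/4).

T ≈ 202 K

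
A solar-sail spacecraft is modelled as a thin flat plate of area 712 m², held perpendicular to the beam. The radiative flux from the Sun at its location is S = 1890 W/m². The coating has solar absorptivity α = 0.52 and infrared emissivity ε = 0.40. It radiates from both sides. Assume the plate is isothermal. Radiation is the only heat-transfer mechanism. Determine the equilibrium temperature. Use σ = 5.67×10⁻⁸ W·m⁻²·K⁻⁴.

At equilibrium, absorbed power = emitted power.
Absorbing cross-section = A = 712.0 m²; emitting surface = 2A = 1424 m² (ratio 2).
αS·A_cross = εσ·A_surf·T⁴  ⇒  T⁴ = αS/(ε·2σ).
T⁴ = 0.520·1890/(0.40·2·5.67×10⁻⁸) = 2.167×10¹⁰ K⁴.
T = (2.167×10¹⁰)^(1/4).

T ≈ 384 K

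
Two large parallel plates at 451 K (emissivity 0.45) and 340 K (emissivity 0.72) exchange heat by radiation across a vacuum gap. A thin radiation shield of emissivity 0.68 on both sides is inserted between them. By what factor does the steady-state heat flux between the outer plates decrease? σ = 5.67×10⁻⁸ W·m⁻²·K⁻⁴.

factor ≈ 1.74

Without shield: q₀ = σΔ(T⁴)/(1/ε₁+1/ε₂−1) with denominator 2.611.
With shield the two gaps are in series; the resistances add: (1/ε₁+1/ε_s−1)+(1/ε_s+1/ε₂−1) = 2.693+1.859 = 4.552.
Heat-flux ratio q₀/q = 4.552/2.611.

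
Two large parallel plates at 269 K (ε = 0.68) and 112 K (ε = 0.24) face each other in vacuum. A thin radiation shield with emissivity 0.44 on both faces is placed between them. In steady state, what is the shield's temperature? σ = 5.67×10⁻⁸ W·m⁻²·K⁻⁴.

T_s ≈ 244 K

In steady state the net flux on the hot side equals that on the cold side.
σ(T₁⁴−T_s⁴)/D₁ = σ(T_s⁴−T₂⁴)/D₂, with D₁ = 1/ε₁+1/ε_s−1 = 2.743, D₂ = 1/ε_s+1/ε₂−1 = 5.439.
Solve for T_s⁴: T_s⁴ = (D₂·T₁⁴ + D₁·T₂⁴)/(D₁+D₂) = 3.533×10⁹ K⁴.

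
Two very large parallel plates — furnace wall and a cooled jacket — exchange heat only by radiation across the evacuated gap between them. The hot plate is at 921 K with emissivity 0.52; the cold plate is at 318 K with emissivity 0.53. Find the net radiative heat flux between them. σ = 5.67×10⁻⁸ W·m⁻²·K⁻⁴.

q ≈ 14300 W/m²

For two infinite grey parallel plates, q = σ(T₁⁴ − T₂⁴)/(1/ε₁ + 1/ε₂ − 1).
T₁⁴ − T₂⁴ = 7.195×10¹¹ − 1.023×10¹⁰ = 7.093×10¹¹ K⁴.
1/ε₁ + 1/ε₂ − 1 = 1.923 + 1.887 − 1 = 2.810.
q = 5.67×10⁻⁸ × 7.093×10¹¹ / 2.810.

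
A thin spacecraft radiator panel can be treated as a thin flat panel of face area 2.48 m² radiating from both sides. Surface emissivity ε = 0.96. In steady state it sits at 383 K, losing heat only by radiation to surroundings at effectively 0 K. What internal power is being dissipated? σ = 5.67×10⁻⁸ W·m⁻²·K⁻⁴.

Steady state: P = εσA T⁴.
A = 2·2.48 = 4.960 m²; T⁴ = (383)⁴ = 2.152×10¹⁰ K⁴.
P = 0.96 × 5.67×10⁻⁸ × 4.960 × 2.152×10¹⁰.

P ≈ 5810 W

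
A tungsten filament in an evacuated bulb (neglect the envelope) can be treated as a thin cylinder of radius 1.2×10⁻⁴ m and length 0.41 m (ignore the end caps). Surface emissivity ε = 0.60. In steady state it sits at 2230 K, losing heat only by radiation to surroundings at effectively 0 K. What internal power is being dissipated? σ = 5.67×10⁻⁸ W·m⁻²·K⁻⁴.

Steady state: P = εσA T⁴.
A = 2πrL = 3.091×10⁻⁴ m²; T⁴ = (2230)⁴ = 2.473×10¹³ K⁴.
P = 0.60 × 5.67×10⁻⁸ × 3.091×10⁻⁴ × 2.473×10¹³.

P ≈ 260 W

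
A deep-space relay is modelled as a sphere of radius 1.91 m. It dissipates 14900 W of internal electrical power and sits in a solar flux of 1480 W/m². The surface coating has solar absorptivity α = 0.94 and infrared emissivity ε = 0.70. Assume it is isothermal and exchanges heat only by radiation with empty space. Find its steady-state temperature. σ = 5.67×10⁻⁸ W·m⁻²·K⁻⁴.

T ≈ 361 K

At steady state, absorbed solar power + internal power = radiated power.
Absorbed: α·S·A_cross = 0.94·1480·11.46 = 15940 W (cross-section πr²).
Total input = 15940 + 14900 = 30840 W.
Radiated: εσ·A_surf·T⁴ with A_surf = 4πr² = 45.84 m².
T⁴ = 30840/(0.70·5.67×10⁻⁸·45.84) = 1.695×10¹⁰ K⁴.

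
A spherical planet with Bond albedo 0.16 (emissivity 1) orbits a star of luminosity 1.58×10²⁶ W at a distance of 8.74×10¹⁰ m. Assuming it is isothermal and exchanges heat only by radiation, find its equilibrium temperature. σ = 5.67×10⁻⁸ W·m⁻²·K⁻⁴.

T ≈ 279 K

First find the stellar flux at distance d: S = L/(4πd²) = 1.58×10²⁶/(4π·(8.74×10¹⁰)²) = 1646 W/m².
For an isothermal sphere, absorbed (1−a)S·πr² = emitted σ·4πr²·T⁴, so T⁴ = (1−a)S/(4σ).
T⁴ = 0.840·1646/(4·5.67×10⁻⁸) = 6.096×10⁹ K⁴.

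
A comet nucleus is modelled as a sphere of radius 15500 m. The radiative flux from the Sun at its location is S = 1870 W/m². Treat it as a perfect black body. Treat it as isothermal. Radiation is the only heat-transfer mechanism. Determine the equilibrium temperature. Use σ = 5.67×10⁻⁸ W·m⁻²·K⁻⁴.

T ≈ 301 K

At equilibrium, absorbed power = emitted power.
Absorbing cross-section = πr² = 7.548×10⁸ m²; emitting surface = 4πr² = 3.019×10⁹ m² (ratio 4).
S·A_cross = εσ·A_surf·T⁴  ⇒  T⁴ = S/(4σ).
T⁴ = 1.00·1870/(4·5.67×10⁻⁸) = 8.245×10⁹ K⁴.
T = (8.245×10⁹)^(1/4).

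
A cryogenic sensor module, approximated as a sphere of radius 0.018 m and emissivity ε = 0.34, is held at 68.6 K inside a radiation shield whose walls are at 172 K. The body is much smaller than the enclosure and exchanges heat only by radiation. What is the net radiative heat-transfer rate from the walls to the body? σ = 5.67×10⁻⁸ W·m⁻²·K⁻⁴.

P_net ≈ 0.0670 W

For a small grey body in a large enclosure: P_net = εσA(T_body⁴ − T_wall⁴).
A = 4πr² = 0.004072 m²; T_body⁴ − T_wall⁴ = 2.215×10⁷ − 8.752×10⁸ = -8.531×10⁸ K⁴.
|P_net| = 0.34·5.67×10⁻⁸·0.004072·8.531×10⁸.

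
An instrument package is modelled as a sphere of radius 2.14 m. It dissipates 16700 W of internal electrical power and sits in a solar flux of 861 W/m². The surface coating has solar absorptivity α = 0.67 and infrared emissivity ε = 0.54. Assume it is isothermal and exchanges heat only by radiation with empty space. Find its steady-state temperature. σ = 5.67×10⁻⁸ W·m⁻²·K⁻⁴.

T ≈ 345 K

At steady state, absorbed solar power + internal power = radiated power.
Absorbed: α·S·A_cross = 0.67·861·14.39 = 8300 W (cross-section πr²).
Total input = 8300 + 16700 = 25000 W.
Radiated: εσ·A_surf·T⁴ with A_surf = 4πr² = 57.55 m².
T⁴ = 25000/(0.54·5.67×10⁻⁸·57.55) = 1.419×10¹⁰ K⁴.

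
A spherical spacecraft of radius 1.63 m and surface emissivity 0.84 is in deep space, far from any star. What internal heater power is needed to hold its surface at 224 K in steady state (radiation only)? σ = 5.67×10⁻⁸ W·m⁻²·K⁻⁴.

P = εσ·4πr²·T⁴.
4πr² = 33.39 m²; T⁴ = 2.518×10⁹ K⁴.
P = 0.84·5.67×10⁻⁸·33.39·2.518×10⁹.

P ≈ 4000 W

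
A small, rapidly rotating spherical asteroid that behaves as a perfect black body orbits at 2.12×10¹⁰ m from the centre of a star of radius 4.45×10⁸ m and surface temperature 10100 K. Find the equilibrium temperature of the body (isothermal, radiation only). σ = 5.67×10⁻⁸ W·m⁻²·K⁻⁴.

The star's surface emits σT_*⁴; at distance d the flux is S = σT_*⁴(R_*/d)².
S = 5.67×10⁻⁸·(10100)⁴·(4.45×10⁸/2.12×10¹⁰)² = 2.600×10⁵ W/m².
For an isothermal sphere T⁴ = (1−a)S/(4σ) = 1.146×10¹² K⁴.

T ≈ 1030 K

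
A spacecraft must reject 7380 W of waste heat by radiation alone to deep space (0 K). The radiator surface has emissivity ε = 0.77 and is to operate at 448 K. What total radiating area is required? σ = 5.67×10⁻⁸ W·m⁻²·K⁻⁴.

A ≈ 4.20 m²

P = εσA T⁴ ⇒ A = P/(εσT⁴).
T⁴ = 4.028×10¹⁰ K⁴.
A = 7380/(0.77 × 5.67×10⁻⁸ × 4.028×10¹⁰).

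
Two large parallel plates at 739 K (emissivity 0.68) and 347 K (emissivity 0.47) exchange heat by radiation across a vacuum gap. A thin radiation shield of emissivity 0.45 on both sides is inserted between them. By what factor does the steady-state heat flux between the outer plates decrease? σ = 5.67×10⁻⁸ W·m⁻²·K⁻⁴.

factor ≈ 2.33

Without shield: q₀ = σΔ(T⁴)/(1/ε₁+1/ε₂−1) with denominator 2.598.
With shield the two gaps are in series; the resistances add: (1/ε₁+1/ε_s−1)+(1/ε_s+1/ε₂−1) = 2.693+3.350 = 6.043.
Heat-flux ratio q₀/q = 6.043/2.598.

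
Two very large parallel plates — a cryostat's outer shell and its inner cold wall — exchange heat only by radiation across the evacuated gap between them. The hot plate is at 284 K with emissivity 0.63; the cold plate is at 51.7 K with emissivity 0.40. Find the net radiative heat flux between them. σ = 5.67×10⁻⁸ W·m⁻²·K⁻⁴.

For two infinite grey parallel plates, q = σ(T₁⁴ − T₂⁴)/(1/ε₁ + 1/ε₂ − 1).
T₁⁴ − T₂⁴ = 6.505×10⁹ − 7.144×10⁶ = 6.498×10⁹ K⁴.
1/ε₁ + 1/ε₂ − 1 = 1.587 + 2.500 − 1 = 3.087.
q = 5.67×10⁻⁸ × 6.498×10⁹ / 3.087.

q ≈ 119 W/m²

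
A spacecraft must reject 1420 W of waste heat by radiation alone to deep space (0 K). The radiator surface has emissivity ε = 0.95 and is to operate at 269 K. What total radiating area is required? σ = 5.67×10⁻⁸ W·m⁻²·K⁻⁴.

P = εσA T⁴ ⇒ A = P/(εσT⁴).
T⁴ = 5.236×10⁹ K⁴.
A = 1420/(0.95 × 5.67×10⁻⁸ × 5.236×10⁹).

A ≈ 5.03 m²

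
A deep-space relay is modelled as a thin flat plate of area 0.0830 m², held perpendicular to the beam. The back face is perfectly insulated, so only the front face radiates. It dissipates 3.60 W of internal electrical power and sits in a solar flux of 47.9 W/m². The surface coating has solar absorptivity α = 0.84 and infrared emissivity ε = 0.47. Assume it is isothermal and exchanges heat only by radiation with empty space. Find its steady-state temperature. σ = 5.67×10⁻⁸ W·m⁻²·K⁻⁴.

At steady state, absorbed solar power + internal power = radiated power.
Absorbed: α·S·A_cross = 0.84·47.9·0.08300 = 3.340 W (cross-section A).
Total input = 3.340 + 3.60 = 6.940 W.
Radiated: εσ·A_surf·T⁴ with A_surf = A = 0.08300 m².
T⁴ = 6.940/(0.47·5.67×10⁻⁸·0.08300) = 3.137×10⁹ K⁴.

T ≈ 237 K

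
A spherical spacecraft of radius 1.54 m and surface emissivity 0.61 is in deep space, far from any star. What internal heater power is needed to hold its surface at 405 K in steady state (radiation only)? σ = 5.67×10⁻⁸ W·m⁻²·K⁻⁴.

P ≈ 27700 W

P = εσ·4πr²·T⁴.
4πr² = 29.80 m²; T⁴ = 2.690×10¹⁰ K⁴.
P = 0.61·5.67×10⁻⁸·29.80·2.690×10¹⁰.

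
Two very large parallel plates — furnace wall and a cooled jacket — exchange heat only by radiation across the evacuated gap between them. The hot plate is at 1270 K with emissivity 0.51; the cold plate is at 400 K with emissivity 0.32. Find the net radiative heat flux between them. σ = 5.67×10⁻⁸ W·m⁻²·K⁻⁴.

q ≈ 35700 W/m²

For two infinite grey parallel plates, q = σ(T₁⁴ − T₂⁴)/(1/ε₁ + 1/ε₂ − 1).
T₁⁴ − T₂⁴ = 2.601×10¹² − 2.560×10¹⁰ = 2.576×10¹² K⁴.
1/ε₁ + 1/ε₂ − 1 = 1.961 + 3.125 − 1 = 4.086.
q = 5.67×10⁻⁸ × 2.576×10¹² / 4.086.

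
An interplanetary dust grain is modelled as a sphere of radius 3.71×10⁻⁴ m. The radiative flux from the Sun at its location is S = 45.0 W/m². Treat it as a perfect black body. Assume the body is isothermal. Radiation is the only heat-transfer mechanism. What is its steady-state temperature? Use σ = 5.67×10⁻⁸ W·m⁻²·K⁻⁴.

T ≈ 119 K

At equilibrium, absorbed power = emitted power.
Absorbing cross-section = πr² = 4.324×10⁻⁷ m²; emitting surface = 4πr² = 1.730×10⁻⁶ m² (ratio 4).
S·A_cross = εσ·A_surf·T⁴  ⇒  T⁴ = S/(4σ).
T⁴ = 1.00·45.0/(4·5.67×10⁻⁸) = 1.984×10⁸ K⁴.
T = (1.984×10⁸)^(1/4).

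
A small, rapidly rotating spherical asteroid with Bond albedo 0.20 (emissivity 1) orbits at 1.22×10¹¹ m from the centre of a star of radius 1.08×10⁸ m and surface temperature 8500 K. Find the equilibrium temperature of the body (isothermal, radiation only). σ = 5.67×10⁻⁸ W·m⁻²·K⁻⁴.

The star's surface emits σT_*⁴; at distance d the flux is S = σT_*⁴(R_*/d)².
S = 5.67×10⁻⁸·(8500)⁴·(1.08×10⁸/1.22×10¹¹)² = 231.9 W/m².
For an isothermal sphere T⁴ = (1−a)S/(4σ) = 8.182×10⁸ K⁴.

T ≈ 169 K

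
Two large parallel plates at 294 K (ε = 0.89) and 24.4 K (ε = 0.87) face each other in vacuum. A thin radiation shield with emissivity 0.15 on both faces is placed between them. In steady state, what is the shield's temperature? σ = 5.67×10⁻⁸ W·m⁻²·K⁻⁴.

T_s ≈ 247 K

In steady state the net flux on the hot side equals that on the cold side.
σ(T₁⁴−T_s⁴)/D₁ = σ(T_s⁴−T₂⁴)/D₂, with D₁ = 1/ε₁+1/ε_s−1 = 6.790, D₂ = 1/ε_s+1/ε₂−1 = 6.816.
Solve for T_s⁴: T_s⁴ = (D₂·T₁⁴ + D₁·T₂⁴)/(D₁+D₂) = 3.743×10⁹ K⁴.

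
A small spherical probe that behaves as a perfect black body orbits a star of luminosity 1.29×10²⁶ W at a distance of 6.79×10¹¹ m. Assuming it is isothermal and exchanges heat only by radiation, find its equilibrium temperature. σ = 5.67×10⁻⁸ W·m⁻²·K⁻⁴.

First find the stellar flux at distance d: S = L/(4πd²) = 1.29×10²⁶/(4π·(6.79×10¹¹)²) = 22.27 W/m².
For an isothermal sphere, absorbed (1−a)S·πr² = emitted σ·4πr²·T⁴, so T⁴ = (1−a)S/(4σ).
T⁴ = 1.00·22.27/(4·5.67×10⁻⁸) = 9.817×10⁷ K⁴.

T ≈ 99.5 K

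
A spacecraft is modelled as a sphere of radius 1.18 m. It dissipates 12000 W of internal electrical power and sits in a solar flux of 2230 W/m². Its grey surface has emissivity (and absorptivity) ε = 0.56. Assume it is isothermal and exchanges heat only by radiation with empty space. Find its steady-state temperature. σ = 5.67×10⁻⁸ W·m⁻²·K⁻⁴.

T ≈ 421 K

At steady state, absorbed solar power + internal power = radiated power.
Absorbed: α·S·A_cross = 0.56·2230·4.374 = 5463 W (cross-section πr²).
Total input = 5463 + 12000 = 17460 W.
Radiated: εσ·A_surf·T⁴ with A_surf = 4πr² = 17.50 m².
T⁴ = 17460/(0.56·5.67×10⁻⁸·17.50) = 3.143×10¹⁰ K⁴.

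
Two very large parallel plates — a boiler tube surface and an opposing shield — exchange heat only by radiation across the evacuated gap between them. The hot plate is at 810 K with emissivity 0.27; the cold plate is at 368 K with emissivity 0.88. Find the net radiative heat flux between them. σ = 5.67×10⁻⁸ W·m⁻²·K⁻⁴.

q ≈ 6090 W/m²

For two infinite grey parallel plates, q = σ(T₁⁴ − T₂⁴)/(1/ε₁ + 1/ε₂ − 1).
T₁⁴ − T₂⁴ = 4.305×10¹¹ − 1.834×10¹⁰ = 4.121×10¹¹ K⁴.
1/ε₁ + 1/ε₂ − 1 = 3.704 + 1.136 − 1 = 3.840.
q = 5.67×10⁻⁸ × 4.121×10¹¹ / 3.840.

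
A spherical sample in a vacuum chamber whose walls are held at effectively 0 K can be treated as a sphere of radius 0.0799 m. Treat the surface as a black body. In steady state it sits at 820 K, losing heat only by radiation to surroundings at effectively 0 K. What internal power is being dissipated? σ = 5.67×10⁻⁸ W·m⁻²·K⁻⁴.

P ≈ 2060 W

Steady state: P = εσA T⁴.
A = 4πr² = 0.08022 m²; T⁴ = (820)⁴ = 4.521×10¹¹ K⁴.
P = 1.0 × 5.67×10⁻⁸ × 0.08022 × 4.521×10¹¹.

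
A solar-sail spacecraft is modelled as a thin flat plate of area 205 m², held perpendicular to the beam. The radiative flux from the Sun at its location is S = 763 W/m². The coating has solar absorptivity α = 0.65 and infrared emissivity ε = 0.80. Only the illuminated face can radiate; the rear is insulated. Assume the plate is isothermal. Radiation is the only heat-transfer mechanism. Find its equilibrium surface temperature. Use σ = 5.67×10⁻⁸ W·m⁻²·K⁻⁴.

At equilibrium, absorbed power = emitted power.
Absorbing cross-section = A = 205.0 m²; emitting surface = A = 205.0 m² (ratio 1).
αS·A_cross = εσ·A_surf·T⁴  ⇒  T⁴ = αS/(ε·1σ).
T⁴ = 0.650·763/(0.80·1·5.67×10⁻⁸) = 1.093×10¹⁰ K⁴.
T = (1.093×10¹⁰)^(1/4).

T ≈ 323 K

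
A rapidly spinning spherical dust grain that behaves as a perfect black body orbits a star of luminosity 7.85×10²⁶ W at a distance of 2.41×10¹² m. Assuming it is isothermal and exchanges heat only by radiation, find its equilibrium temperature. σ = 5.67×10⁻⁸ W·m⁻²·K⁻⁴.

T ≈ 83.0 K

First find the stellar flux at distance d: S = L/(4πd²) = 7.85×10²⁶/(4π·(2.41×10¹²)²) = 10.76 W/m².
For an isothermal sphere, absorbed (1−a)S·πr² = emitted σ·4πr²·T⁴, so T⁴ = (1−a)S/(4σ).
T⁴ = 1.00·10.76/(4·5.67×10⁻⁸) = 4.742×10⁷ K⁴.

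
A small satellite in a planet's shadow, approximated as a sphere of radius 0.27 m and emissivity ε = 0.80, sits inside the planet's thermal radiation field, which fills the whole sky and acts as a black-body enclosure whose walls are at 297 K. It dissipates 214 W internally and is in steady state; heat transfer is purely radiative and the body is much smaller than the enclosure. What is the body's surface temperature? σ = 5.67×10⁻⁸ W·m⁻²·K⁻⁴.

T ≈ 337 K

For a small grey body in a large enclosure, net radiated power = εσA(T⁴ − T_w⁴).
Steady state: P = εσA(T⁴ − T_w⁴) with A = 4πr² = 0.9161 m².
T⁴ = P/(εσA) + T_w⁴ = 214/(0.80·5.67×10⁻⁸·0.9161) + (297)⁴
    = 5.150×10⁹ + 7.781×10⁹ = 1.293×10¹⁰ K⁴.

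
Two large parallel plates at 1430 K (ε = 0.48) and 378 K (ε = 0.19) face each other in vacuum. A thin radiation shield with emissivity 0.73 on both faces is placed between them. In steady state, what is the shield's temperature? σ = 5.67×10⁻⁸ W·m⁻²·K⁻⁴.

In steady state the net flux on the hot side equals that on the cold side.
σ(T₁⁴−T_s⁴)/D₁ = σ(T_s⁴−T₂⁴)/D₂, with D₁ = 1/ε₁+1/ε_s−1 = 2.453, D₂ = 1/ε_s+1/ε₂−1 = 5.633.
Solve for T_s⁴: T_s⁴ = (D₂·T₁⁴ + D₁·T₂⁴)/(D₁+D₂) = 2.919×10¹² K⁴.

T_s ≈ 1310 K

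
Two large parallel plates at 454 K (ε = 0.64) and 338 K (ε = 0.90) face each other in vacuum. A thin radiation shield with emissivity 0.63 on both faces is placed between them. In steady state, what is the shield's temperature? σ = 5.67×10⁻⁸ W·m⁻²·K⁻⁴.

In steady state the net flux on the hot side equals that on the cold side.
σ(T₁⁴−T_s⁴)/D₁ = σ(T_s⁴−T₂⁴)/D₂, with D₁ = 1/ε₁+1/ε_s−1 = 2.150, D₂ = 1/ε_s+1/ε₂−1 = 1.698.
Solve for T_s⁴: T_s⁴ = (D₂·T₁⁴ + D₁·T₂⁴)/(D₁+D₂) = 2.604×10¹⁰ K⁴.

T_s ≈ 402 K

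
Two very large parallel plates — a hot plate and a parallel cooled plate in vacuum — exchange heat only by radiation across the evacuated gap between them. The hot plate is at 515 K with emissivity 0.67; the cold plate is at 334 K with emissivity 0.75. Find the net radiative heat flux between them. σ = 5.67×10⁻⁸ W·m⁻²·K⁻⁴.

For two infinite grey parallel plates, q = σ(T₁⁴ − T₂⁴)/(1/ε₁ + 1/ε₂ − 1).
T₁⁴ − T₂⁴ = 7.034×10¹⁰ − 1.244×10¹⁰ = 5.790×10¹⁰ K⁴.
1/ε₁ + 1/ε₂ − 1 = 1.493 + 1.333 − 1 = 1.826.
q = 5.67×10⁻⁸ × 5.790×10¹⁰ / 1.826.

q ≈ 1800 W/m²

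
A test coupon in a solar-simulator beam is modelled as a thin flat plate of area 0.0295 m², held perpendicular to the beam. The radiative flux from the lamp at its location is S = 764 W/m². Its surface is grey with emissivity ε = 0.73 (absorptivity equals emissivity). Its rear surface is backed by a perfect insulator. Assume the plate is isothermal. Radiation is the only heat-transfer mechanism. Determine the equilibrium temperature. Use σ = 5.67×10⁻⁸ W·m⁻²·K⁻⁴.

At equilibrium, absorbed power = emitted power.
Absorbing cross-section = A = 0.02950 m²; emitting surface = A = 0.02950 m² (ratio 1).
εS·A_cross = εσ·A_surf·T⁴  ⇒  T⁴ = S/(1σ)   (ε cancels).
T⁴ = 764/(1·5.67×10⁻⁸) = 1.347×10¹⁰ K⁴.
T = (1.347×10¹⁰)^(1/4).

T ≈ 341 K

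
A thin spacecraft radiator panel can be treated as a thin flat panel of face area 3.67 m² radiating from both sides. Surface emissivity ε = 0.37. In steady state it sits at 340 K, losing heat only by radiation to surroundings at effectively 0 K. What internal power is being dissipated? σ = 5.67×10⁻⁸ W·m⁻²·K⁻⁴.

Steady state: P = εσA T⁴.
A = 2·3.67 = 7.340 m²; T⁴ = (340)⁴ = 1.336×10¹⁰ K⁴.
P = 0.37 × 5.67×10⁻⁸ × 7.340 × 1.336×10¹⁰.

P ≈ 2060 W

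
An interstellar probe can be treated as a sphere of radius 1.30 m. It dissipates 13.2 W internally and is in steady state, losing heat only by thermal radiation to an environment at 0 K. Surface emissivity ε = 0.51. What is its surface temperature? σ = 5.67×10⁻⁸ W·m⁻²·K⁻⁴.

Steady state: internal power = radiated power, P = εσA T⁴.
Radiating area A = 4πr² = 21.24 m².
T⁴ = P/(εσA) = 13.2/(0.51·5.67×10⁻⁸·21.24) = 2.149×10⁷ K⁴.
T = (2.149×10⁷)^(1/4).

T ≈ 68.1 K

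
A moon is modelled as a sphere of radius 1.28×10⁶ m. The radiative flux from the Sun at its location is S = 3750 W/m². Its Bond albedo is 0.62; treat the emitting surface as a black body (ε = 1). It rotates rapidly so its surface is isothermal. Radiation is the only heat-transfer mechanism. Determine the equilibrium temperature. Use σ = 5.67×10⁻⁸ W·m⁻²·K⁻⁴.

At equilibrium, absorbed power = emitted power.
Absorbing cross-section = πr² = 5.147×10¹² m²; emitting surface = 4πr² = 2.059×10¹³ m² (ratio 4).
(1−a)S·A_cross = εσ·A_surf·T⁴  ⇒  T⁴ = (1−a)S/(4σ).
T⁴ = 0.380·3750/(4·5.67×10⁻⁸) = 6.283×10⁹ K⁴.
T = (6.283×10⁹)^(1/4).

T ≈ 282 K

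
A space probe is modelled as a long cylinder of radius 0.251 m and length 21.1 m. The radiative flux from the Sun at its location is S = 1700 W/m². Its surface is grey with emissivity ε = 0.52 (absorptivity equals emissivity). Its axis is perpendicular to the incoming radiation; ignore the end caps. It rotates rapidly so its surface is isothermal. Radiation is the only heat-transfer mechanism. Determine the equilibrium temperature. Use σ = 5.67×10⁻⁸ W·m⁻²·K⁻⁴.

At equilibrium, absorbed power = emitted power.
Absorbing cross-section = 2rL = 10.59 m²; emitting surface = 2πrL = 33.28 m² (ratio π).
εS·A_cross = εσ·A_surf·T⁴  ⇒  T⁴ = S/(πσ)   (ε cancels).
T⁴ = 1700/(π·5.67×10⁻⁸) = 9.544×10⁹ K⁴.
T = (9.544×10⁹)^(1/4).

T ≈ 313 K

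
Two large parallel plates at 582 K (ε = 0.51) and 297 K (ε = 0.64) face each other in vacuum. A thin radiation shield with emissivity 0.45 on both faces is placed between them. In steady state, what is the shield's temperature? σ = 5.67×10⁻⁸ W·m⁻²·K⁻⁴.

T_s ≈ 490 K

In steady state the net flux on the hot side equals that on the cold side.
σ(T₁⁴−T_s⁴)/D₁ = σ(T_s⁴−T₂⁴)/D₂, with D₁ = 1/ε₁+1/ε_s−1 = 3.183, D₂ = 1/ε_s+1/ε₂−1 = 2.785.
Solve for T_s⁴: T_s⁴ = (D₂·T₁⁴ + D₁·T₂⁴)/(D₁+D₂) = 5.769×10¹⁰ K⁴.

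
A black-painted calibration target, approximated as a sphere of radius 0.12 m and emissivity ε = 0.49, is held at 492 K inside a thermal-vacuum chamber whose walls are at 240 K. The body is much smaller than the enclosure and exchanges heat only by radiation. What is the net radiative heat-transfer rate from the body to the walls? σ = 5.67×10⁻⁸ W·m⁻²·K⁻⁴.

For a small grey body in a large enclosure: P_net = εσA(T_body⁴ − T_wall⁴).
A = 4πr² = 0.1810 m²; T_body⁴ − T_wall⁴ = 5.859×10¹⁰ − 3.318×10⁹ = 5.528×10¹⁰ K⁴.
|P_net| = 0.49·5.67×10⁻⁸·0.1810·5.528×10¹⁰.

P_net ≈ 278 W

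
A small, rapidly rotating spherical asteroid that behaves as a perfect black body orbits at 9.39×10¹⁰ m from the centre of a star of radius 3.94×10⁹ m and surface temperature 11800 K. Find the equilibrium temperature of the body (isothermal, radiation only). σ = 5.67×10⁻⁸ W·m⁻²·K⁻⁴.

T ≈ 1710 K

The star's surface emits σT_*⁴; at distance d the flux is S = σT_*⁴(R_*/d)².
S = 5.67×10⁻⁸·(11800)⁴·(3.94×10⁹/9.39×10¹⁰)² = 1.935×10⁶ W/m².
For an isothermal sphere T⁴ = (1−a)S/(4σ) = 8.534×10¹² K⁴.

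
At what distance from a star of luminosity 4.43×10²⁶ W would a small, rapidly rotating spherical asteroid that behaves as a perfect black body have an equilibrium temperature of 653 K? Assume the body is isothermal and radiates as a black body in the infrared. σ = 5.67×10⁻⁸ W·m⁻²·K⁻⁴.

d ≈ 2.92×10¹⁰ m

For an isothermal black-emitting sphere, (1−a)S·πr² = σ·4πr²·T⁴ ⇒ S = 4σT⁴/(1−a).
S = 4·5.67×10⁻⁸·(653)⁴/1.00 = 41240 W/m².
Flux falls as S = L/(4πd²), so d = √(L/(4πS)) = √(4.43×10²⁶/(4π·41240)).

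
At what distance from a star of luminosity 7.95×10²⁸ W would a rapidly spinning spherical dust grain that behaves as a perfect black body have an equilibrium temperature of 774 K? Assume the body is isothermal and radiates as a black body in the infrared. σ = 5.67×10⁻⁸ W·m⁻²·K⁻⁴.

d ≈ 2.79×10¹¹ m

For an isothermal black-emitting sphere, (1−a)S·πr² = σ·4πr²·T⁴ ⇒ S = 4σT⁴/(1−a).
S = 4·5.67×10⁻⁸·(774)⁴/1.00 = 81400 W/m².
Flux falls as S = L/(4πd²), so d = √(L/(4πS)) = √(7.95×10²⁸/(4π·81400)).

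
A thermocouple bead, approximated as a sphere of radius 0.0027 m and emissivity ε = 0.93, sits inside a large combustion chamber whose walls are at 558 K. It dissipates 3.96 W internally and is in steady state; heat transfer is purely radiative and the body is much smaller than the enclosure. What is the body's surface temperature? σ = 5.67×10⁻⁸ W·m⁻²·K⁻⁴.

T ≈ 978 K

For a small grey body in a large enclosure, net radiated power = εσA(T⁴ − T_w⁴).
Steady state: P = εσA(T⁴ − T_w⁴) with A = 4πr² = 9.161×10⁻⁵ m².
T⁴ = P/(εσA) + T_w⁴ = 3.96/(0.93·5.67×10⁻⁸·9.161×10⁻⁵) + (558)⁴
    = 8.198×10¹¹ + 9.695×10¹⁰ = 9.167×10¹¹ K⁴.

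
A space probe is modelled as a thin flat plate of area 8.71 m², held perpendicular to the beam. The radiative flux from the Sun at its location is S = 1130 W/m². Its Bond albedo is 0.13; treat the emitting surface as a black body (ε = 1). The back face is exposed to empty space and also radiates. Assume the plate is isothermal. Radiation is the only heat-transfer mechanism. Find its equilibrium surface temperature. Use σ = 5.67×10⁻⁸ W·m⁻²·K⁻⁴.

At equilibrium, absorbed power = emitted power.
Absorbing cross-section = A = 8.710 m²; emitting surface = 2A = 17.42 m² (ratio 2).
(1−a)S·A_cross = εσ·A_surf·T⁴  ⇒  T⁴ = (1−a)S/(2σ).
T⁴ = 0.870·1130/(2·5.67×10⁻⁸) = 8.669×10⁹ K⁴.
T = (8.669×10⁹)^(1/4).

T ≈ 305 K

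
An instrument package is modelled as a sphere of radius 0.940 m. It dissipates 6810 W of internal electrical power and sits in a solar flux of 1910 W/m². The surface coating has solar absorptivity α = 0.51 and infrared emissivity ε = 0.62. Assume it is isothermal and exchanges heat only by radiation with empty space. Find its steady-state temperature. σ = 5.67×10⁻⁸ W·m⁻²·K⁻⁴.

At steady state, absorbed solar power + internal power = radiated power.
Absorbed: α·S·A_cross = 0.51·1910·2.776 = 2704 W (cross-section πr²).
Total input = 2704 + 6810 = 9514 W.
Radiated: εσ·A_surf·T⁴ with A_surf = 4πr² = 11.10 m².
T⁴ = 9514/(0.62·5.67×10⁻⁸·11.10) = 2.437×10¹⁰ K⁴.

T ≈ 395 K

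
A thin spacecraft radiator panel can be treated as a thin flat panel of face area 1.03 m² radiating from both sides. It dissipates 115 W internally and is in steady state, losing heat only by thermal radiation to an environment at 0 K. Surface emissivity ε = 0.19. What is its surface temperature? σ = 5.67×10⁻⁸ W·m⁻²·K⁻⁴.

Steady state: internal power = radiated power, P = εσA T⁴.
Radiating area A = 2·1.03 = 2.060 m².
T⁴ = P/(εσA) = 115/(0.19·5.67×10⁻⁸·2.060) = 5.182×10⁹ K⁴.
T = (5.182×10⁹)^(1/4).

T ≈ 268 K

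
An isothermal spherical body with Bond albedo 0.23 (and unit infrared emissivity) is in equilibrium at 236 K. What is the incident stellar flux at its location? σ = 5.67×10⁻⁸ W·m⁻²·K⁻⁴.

(1−a)S·πr² = σ·4πr²·T⁴ ⇒ S = 4σT⁴/(1−a).
S = 4·5.67×10⁻⁸·3.102×10⁹/0.770.

S ≈ 914 W/m²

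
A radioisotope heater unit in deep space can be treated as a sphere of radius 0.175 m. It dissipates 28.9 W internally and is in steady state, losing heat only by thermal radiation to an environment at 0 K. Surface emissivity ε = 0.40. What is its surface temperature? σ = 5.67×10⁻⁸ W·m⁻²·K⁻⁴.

T ≈ 240 K

Steady state: internal power = radiated power, P = εσA T⁴.
Radiating area A = 4πr² = 0.3848 m².
T⁴ = P/(εσA) = 28.9/(0.40·5.67×10⁻⁸·0.3848) = 3.311×10⁹ K⁴.
T = (3.311×10⁹)^(1/4).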